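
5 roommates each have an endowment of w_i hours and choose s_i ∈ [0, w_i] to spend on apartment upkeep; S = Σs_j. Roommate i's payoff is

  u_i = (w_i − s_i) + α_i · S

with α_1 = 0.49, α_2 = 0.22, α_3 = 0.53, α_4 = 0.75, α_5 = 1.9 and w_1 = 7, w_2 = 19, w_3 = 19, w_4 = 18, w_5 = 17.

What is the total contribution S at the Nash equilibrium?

17

∂u_i/∂s_i = α_i − 1, so roommate i contributes w_i if α_i > 1, else 0.
α_i > 1 for i ∈ {5}; NE contributions (0, 0, 0, 0, 17), S = 17.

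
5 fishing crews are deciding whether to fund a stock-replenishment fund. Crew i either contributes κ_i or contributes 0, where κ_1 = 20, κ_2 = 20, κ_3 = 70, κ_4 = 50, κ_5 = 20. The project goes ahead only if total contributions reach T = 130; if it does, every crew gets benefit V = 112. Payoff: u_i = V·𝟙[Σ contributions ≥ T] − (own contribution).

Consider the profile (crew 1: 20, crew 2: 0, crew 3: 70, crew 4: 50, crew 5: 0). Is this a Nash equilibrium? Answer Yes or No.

Yes

Total = 140 ≥ 130: provided.
Crew 1 (pledges 20, payoff 92): dropping to 0 → total 120, payoff 0. No gain.
Crew 2 (pledges 0, payoff 112): pledging 20 → total 160, payoff 92. No gain.
Crew 3 (pledges 70, payoff 42): dropping to 0 → total 70, payoff 0. No gain.
Crew 4 (pledges 50, payoff 62): dropping to 0 → total 90, payoff 0. No gain.
Crew 5 (pledges 0, payoff 112): pledging 20 → total 160, payoff 92. No gain.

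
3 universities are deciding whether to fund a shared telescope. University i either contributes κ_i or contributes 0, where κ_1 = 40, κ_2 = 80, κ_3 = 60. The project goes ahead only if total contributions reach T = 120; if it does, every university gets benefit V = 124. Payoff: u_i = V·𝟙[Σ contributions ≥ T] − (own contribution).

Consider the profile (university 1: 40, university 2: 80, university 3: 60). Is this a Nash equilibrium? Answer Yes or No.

Total = 180 ≥ 120: provided.
University 1 (pledges 40, payoff 84): dropping to 0 → total 140, payoff 124. Profitable deviation.

No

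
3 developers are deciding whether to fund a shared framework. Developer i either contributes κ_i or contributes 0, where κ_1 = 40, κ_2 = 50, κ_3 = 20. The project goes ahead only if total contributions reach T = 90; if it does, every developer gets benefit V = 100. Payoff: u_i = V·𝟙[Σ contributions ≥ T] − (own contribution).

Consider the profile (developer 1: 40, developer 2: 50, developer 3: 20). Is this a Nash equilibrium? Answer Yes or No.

Total = 110 ≥ 90: provided.
Developer 1 (pledges 40, payoff 60): dropping to 0 → total 70, payoff 0. No gain.
Developer 2 (pledges 50, payoff 50): dropping to 0 → total 60, payoff 0. No gain.
Developer 3 (pledges 20, payoff 80): dropping to 0 → total 90, payoff 100. Profitable deviation.

No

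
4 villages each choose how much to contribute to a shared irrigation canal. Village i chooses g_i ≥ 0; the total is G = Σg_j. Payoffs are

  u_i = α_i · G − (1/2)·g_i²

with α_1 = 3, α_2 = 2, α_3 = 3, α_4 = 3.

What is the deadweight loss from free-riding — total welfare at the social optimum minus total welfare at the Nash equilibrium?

Village i's FOC: ∂u_i/∂g_i = α_i − g_i = 0, so g_i* = α_i.
NE contributions = (3, 2, 3, 3); G = 11.
W^NE = (Σα)·G − ½Σα_i² = 11² − ½·31 = 105.5.
Planner sets g_i = Σα_j = 11 for every i, so G^SO = 4·11 = 44.
W^SO = (Σα)·G^SO − ½·4·(Σα)² = (4/2)·11² = 242.
Deadweight loss = W^SO − W^NE = 136.5.

136.5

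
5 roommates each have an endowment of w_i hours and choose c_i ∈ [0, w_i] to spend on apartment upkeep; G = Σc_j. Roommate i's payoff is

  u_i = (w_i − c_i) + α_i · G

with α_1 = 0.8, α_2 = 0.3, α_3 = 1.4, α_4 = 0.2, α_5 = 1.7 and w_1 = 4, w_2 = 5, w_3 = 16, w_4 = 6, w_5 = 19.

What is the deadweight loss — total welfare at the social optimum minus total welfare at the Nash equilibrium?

51

∂u_i/∂c_i = α_i − 1, so roommate i contributes w_i if α_i > 1, else 0.
α_i > 1 for i ∈ {3, 5}; NE contributions (0, 0, 16, 0, 19), G = 35.
W^NE = Σw_i − G^NE + (Σα_i)·G^NE = 50 + 3.4·35 = 169.
Planner: ∂(Σu_j)/∂c_i = Σα_j − 1 = 3.4 > 0, so everyone contributes w_i; G^SO = 50, W^SO = 50 + 3.4·50 = 220.
Deadweight loss = 51.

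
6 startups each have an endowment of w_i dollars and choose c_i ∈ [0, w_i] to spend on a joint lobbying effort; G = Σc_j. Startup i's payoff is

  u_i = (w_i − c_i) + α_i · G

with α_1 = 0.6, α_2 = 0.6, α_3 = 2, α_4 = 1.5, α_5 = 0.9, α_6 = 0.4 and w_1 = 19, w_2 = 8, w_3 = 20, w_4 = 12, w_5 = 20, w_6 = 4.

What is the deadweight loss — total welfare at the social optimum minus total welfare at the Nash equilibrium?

255

∂u_i/∂c_i = α_i − 1, so startup i contributes w_i if α_i > 1, else 0.
α_i > 1 for i ∈ {3, 4}; NE contributions (0, 0, 20, 12, 0, 0), G = 32.
W^NE = Σw_i − G^NE + (Σα_i)·G^NE = 83 + 5·32 = 243.
Planner: ∂(Σu_j)/∂c_i = Σα_j − 1 = 5 > 0, so everyone contributes w_i; G^SO = 83, W^SO = 83 + 5·83 = 498.
Deadweight loss = 255.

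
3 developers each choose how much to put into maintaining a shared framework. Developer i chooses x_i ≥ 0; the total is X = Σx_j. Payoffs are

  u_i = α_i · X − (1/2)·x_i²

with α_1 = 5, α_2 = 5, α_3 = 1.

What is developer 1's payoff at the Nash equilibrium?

Developer i's FOC: ∂u_i/∂x_i = α_i − x_i = 0, so x_i* = α_i.
NE contributions = (5, 5, 1); X = 11.
u_1 = α_1·X − ½·(x_1)² = 5·11 − ½·5² = 42.5.

42.5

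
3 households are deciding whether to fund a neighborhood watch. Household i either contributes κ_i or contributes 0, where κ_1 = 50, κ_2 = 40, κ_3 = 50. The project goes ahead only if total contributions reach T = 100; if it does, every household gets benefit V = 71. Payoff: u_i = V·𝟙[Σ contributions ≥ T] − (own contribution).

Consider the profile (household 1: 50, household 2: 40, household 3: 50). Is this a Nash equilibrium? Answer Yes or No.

Total = 140 ≥ 100: provided.
Household 1 (pledges 50, payoff 21): dropping to 0 → total 90, payoff 0. No gain.
Household 2 (pledges 40, payoff 31): dropping to 0 → total 100, payoff 71. Profitable deviation.

No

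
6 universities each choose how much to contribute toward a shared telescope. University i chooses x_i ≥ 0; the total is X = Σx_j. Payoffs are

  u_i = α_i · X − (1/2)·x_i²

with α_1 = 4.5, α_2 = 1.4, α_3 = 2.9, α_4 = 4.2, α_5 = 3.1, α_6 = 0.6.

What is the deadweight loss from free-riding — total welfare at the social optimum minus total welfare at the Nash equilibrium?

University i's FOC: ∂u_i/∂x_i = α_i − x_i = 0, so x_i* = α_i.
NE contributions = (4.5, 1.4, 2.9, 4.2, 3.1, 0.6); X = 16.7.
W^NE = (Σα)·X − ½Σα_i² = 16.7² − ½·58.23 = 249.775.
Planner sets x_i = Σα_j = 16.7 for every i, so X^SO = 6·16.7 = 100.2.
W^SO = (Σα)·X^SO − ½·6·(Σα)² = (6/2)·16.7² = 836.67.
Deadweight loss = W^SO − W^NE = 586.895.

586.895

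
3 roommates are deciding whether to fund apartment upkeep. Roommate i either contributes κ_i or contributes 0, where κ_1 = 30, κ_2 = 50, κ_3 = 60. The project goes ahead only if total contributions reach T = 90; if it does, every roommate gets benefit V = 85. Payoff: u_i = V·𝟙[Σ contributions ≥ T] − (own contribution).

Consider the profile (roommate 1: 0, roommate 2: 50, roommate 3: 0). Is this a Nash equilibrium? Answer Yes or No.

No

Total = 50 < 90: not provided.
Roommate 1 (pledges 0, payoff 0): pledging 30 → total 80, payoff -30. No gain.
Roommate 2 (pledges 50, payoff -50): dropping to 0 → total 0, payoff 0. Profitable deviation.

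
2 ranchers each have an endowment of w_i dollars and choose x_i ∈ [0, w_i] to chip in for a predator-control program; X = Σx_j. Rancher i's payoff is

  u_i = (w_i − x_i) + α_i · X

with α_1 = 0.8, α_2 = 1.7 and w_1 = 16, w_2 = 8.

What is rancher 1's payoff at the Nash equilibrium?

∂u_i/∂x_i = α_i − 1, so rancher i contributes w_i if α_i > 1, else 0.
α_i > 1 for i ∈ {2}; NE contributions (0, 8), X = 8.
u_1 = (16 − 0) + 0.8·8 = 22.4.

22.4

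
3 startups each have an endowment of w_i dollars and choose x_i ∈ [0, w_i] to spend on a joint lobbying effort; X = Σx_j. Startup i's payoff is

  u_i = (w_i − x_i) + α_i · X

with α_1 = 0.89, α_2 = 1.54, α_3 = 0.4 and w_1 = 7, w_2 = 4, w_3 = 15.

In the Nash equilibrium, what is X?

∂u_i/∂x_i = α_i − 1, so startup i contributes w_i if α_i > 1, else 0.
α_i > 1 for i ∈ {2}; NE contributions (0, 4, 0), X = 4.

4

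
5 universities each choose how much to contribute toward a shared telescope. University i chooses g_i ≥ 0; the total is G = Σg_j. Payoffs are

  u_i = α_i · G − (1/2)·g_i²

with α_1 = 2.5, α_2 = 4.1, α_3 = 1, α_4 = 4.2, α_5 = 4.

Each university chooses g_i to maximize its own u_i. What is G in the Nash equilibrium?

15.8

University i's FOC: ∂u_i/∂g_i = α_i − g_i = 0, so g_i* = α_i.
NE contributions = (2.5, 4.1, 1, 4.2, 4); G = 15.8.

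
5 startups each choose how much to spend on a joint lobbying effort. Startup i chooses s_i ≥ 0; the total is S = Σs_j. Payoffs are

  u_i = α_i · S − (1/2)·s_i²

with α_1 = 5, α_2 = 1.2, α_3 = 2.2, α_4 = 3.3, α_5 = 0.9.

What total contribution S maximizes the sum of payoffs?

63

Planner FOC: ∂(Σu_j)/∂s_i = (Σα_j) − s_i = 0, so s_i^SO = Σα_j = 12.6 for every i; S^SO = 63.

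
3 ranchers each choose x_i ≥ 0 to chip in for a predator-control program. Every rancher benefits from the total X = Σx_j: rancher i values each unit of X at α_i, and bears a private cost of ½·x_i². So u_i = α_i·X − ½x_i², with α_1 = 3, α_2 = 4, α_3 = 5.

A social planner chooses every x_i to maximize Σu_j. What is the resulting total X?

Planner FOC: ∂(Σu_j)/∂x_i = (Σα_j) − x_i = 0, so x_i^SO = Σα_j = 12 for every i; X^SO = 36.

36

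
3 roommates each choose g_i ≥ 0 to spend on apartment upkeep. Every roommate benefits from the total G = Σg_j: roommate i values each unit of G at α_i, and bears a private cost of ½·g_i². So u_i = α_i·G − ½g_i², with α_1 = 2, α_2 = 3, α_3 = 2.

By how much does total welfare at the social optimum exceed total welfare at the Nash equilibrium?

33

Roommate i's FOC: ∂u_i/∂g_i = α_i − g_i = 0, so g_i* = α_i.
NE contributions = (2, 3, 2); G = 7.
W^NE = (Σα)·G − ½Σα_i² = 7² − ½·17 = 40.5.
Planner sets g_i = Σα_j = 7 for every i, so G^SO = 3·7 = 21.
W^SO = (Σα)·G^SO − ½·3·(Σα)² = (3/2)·7² = 73.5.
Deadweight loss = W^SO − W^NE = 33.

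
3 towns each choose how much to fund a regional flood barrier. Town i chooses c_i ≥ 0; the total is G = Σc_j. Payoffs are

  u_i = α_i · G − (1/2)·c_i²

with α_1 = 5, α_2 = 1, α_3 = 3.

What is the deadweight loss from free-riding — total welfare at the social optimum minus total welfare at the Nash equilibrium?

Town i's FOC: ∂u_i/∂c_i = α_i − c_i = 0, so c_i* = α_i.
NE contributions = (5, 1, 3); G = 9.
W^NE = (Σα)·G − ½Σα_i² = 9² − ½·35 = 63.5.
Planner sets c_i = Σα_j = 9 for every i, so G^SO = 3·9 = 27.
W^SO = (Σα)·G^SO − ½·3·(Σα)² = (3/2)·9² = 121.5.
Deadweight loss = W^SO − W^NE = 58.

58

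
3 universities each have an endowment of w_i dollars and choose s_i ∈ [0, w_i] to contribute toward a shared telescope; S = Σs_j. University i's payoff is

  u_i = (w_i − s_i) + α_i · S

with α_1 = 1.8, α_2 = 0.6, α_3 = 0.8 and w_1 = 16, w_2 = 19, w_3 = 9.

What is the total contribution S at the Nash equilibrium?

16

∂u_i/∂s_i = α_i − 1, so university i contributes w_i if α_i > 1, else 0.
α_i > 1 for i ∈ {1}; NE contributions (16, 0, 0), S = 16.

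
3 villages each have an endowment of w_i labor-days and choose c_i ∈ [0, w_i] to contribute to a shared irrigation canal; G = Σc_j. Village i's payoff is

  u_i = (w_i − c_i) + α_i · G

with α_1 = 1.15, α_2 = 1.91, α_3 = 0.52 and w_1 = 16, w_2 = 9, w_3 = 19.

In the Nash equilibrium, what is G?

25

∂u_i/∂c_i = α_i − 1, so village i contributes w_i if α_i > 1, else 0.
α_i > 1 for i ∈ {1, 2}; NE contributions (16, 9, 0), G = 25.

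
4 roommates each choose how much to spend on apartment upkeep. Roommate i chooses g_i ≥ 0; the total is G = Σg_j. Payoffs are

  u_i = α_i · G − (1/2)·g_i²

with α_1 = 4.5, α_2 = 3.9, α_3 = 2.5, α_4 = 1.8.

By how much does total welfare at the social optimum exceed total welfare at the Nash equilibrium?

183.765

Roommate i's FOC: ∂u_i/∂g_i = α_i − g_i = 0, so g_i* = α_i.
NE contributions = (4.5, 3.9, 2.5, 1.8); G = 12.7.
W^NE = (Σα)·G − ½Σα_i² = 12.7² − ½·44.95 = 138.815.
Planner sets g_i = Σα_j = 12.7 for every i, so G^SO = 4·12.7 = 50.8.
W^SO = (Σα)·G^SO − ½·4·(Σα)² = (4/2)·12.7² = 322.58.
Deadweight loss = W^SO − W^NE = 183.765.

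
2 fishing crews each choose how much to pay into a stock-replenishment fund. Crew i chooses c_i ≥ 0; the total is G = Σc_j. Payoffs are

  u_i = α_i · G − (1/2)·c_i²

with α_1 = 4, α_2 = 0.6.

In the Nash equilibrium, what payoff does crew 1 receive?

Crew i's FOC: ∂u_i/∂c_i = α_i − c_i = 0, so c_i* = α_i.
NE contributions = (4, 0.6); G = 4.6.
u_1 = α_1·G − ½·(c_1)² = 4·4.6 − ½·4² = 10.4.

10.4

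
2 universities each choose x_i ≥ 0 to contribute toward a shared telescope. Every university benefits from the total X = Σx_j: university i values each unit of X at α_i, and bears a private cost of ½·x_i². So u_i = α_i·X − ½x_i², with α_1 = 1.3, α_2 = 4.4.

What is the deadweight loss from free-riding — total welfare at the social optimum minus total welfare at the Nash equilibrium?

10.525

University i's FOC: ∂u_i/∂x_i = α_i − x_i = 0, so x_i* = α_i.
NE contributions = (1.3, 4.4); X = 5.7.
W^NE = (Σα)·X − ½Σα_i² = 5.7² − ½·21.05 = 21.965.
Planner sets x_i = Σα_j = 5.7 for every i, so X^SO = 2·5.7 = 11.4.
W^SO = (Σα)·X^SO − ½·2·(Σα)² = (2/2)·5.7² = 32.49.
Deadweight loss = W^SO − W^NE = 10.525.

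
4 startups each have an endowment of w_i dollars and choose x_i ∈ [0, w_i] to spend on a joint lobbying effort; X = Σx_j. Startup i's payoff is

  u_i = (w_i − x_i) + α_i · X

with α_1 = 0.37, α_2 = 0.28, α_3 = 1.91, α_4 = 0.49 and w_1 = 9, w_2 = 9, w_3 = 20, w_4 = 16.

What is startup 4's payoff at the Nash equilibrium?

∂u_i/∂x_i = α_i − 1, so startup i contributes w_i if α_i > 1, else 0.
α_i > 1 for i ∈ {3}; NE contributions (0, 0, 20, 0), X = 20.
u_4 = (16 − 0) + 0.49·20 = 25.8.

25.8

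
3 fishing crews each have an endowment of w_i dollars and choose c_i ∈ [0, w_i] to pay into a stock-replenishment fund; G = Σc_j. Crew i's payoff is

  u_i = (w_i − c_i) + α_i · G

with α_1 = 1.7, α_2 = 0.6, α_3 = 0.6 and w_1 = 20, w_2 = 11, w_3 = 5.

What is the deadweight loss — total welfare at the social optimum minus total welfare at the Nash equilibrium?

∂u_i/∂c_i = α_i − 1, so crew i contributes w_i if α_i > 1, else 0.
α_i > 1 for i ∈ {1}; NE contributions (20, 0, 0), G = 20.
W^NE = Σw_i − G^NE + (Σα_i)·G^NE = 36 + 1.9·20 = 74.
Planner: ∂(Σu_j)/∂c_i = Σα_j − 1 = 1.9 > 0, so everyone contributes w_i; G^SO = 36, W^SO = 36 + 1.9·36 = 104.4.
Deadweight loss = 30.4.

30.4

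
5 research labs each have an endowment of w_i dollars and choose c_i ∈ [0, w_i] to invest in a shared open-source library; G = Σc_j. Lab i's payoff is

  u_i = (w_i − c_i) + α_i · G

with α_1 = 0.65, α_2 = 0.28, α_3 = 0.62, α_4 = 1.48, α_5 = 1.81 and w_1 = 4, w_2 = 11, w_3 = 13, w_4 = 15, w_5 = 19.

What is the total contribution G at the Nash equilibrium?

∂u_i/∂c_i = α_i − 1, so lab i contributes w_i if α_i > 1, else 0.
α_i > 1 for i ∈ {4, 5}; NE contributions (0, 0, 0, 15, 19), G = 34.

34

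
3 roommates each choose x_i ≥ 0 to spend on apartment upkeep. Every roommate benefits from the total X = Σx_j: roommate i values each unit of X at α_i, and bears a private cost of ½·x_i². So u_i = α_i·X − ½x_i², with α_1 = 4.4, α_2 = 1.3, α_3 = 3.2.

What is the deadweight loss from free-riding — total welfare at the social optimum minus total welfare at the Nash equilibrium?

55.25

Roommate i's FOC: ∂u_i/∂x_i = α_i − x_i = 0, so x_i* = α_i.
NE contributions = (4.4, 1.3, 3.2); X = 8.9.
W^NE = (Σα)·X − ½Σα_i² = 8.9² − ½·31.29 = 63.565.
Planner sets x_i = Σα_j = 8.9 for every i, so X^SO = 3·8.9 = 26.7.
W^SO = (Σα)·X^SO − ½·3·(Σα)² = (3/2)·8.9² = 118.815.
Deadweight loss = W^SO − W^NE = 55.25.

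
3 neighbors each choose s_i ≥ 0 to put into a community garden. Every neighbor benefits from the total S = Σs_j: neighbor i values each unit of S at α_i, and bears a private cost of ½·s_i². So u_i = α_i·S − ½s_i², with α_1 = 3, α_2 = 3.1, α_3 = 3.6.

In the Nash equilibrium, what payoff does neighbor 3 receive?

Neighbor i's FOC: ∂u_i/∂s_i = α_i − s_i = 0, so s_i* = α_i.
NE contributions = (3, 3.1, 3.6); S = 9.7.
u_3 = α_3·S − ½·(s_3)² = 3.6·9.7 − ½·3.6² = 28.44.

28.44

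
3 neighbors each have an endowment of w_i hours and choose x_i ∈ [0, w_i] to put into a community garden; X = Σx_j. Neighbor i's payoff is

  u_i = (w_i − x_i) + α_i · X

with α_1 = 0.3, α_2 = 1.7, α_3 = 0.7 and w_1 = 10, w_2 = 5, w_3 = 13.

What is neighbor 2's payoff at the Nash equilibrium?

8.5

∂u_i/∂x_i = α_i − 1, so neighbor i contributes w_i if α_i > 1, else 0.
α_i > 1 for i ∈ {2}; NE contributions (0, 5, 0), X = 5.
u_2 = (5 − 5) + 1.7·5 = 8.5.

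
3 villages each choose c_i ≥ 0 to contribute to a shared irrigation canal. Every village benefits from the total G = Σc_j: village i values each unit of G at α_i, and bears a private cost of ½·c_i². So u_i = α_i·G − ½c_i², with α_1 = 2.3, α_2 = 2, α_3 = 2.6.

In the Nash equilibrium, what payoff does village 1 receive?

13.225

Village i's FOC: ∂u_i/∂c_i = α_i − c_i = 0, so c_i* = α_i.
NE contributions = (2.3, 2, 2.6); G = 6.9.
u_1 = α_1·G − ½·(c_1)² = 2.3·6.9 − ½·2.3² = 13.225.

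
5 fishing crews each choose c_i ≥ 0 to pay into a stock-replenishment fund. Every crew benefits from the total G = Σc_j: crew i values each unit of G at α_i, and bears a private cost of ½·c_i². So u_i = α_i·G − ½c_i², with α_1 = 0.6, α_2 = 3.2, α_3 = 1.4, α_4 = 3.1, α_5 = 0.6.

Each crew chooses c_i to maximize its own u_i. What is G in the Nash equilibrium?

8.9

Crew i's FOC: ∂u_i/∂c_i = α_i − c_i = 0, so c_i* = α_i.
NE contributions = (0.6, 3.2, 1.4, 3.1, 0.6); G = 8.9.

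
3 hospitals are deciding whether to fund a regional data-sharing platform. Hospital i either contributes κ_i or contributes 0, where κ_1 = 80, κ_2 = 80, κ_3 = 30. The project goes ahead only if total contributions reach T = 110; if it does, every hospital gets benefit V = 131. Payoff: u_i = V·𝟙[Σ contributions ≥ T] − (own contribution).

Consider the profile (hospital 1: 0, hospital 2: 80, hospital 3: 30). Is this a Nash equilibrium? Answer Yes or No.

Total = 110 ≥ 110: provided.
Hospital 1 (pledges 0, payoff 131): pledging 80 → total 190, payoff 51. No gain.
Hospital 2 (pledges 80, payoff 51): dropping to 0 → total 30, payoff 0. No gain.
Hospital 3 (pledges 30, payoff 101): dropping to 0 → total 80, payoff 0. No gain.

Yes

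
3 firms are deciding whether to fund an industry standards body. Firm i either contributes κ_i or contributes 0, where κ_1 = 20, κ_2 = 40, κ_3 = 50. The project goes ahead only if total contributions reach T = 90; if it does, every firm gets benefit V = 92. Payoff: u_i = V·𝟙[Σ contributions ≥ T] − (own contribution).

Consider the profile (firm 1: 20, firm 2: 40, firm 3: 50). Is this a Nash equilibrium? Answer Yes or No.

No

Total = 110 ≥ 90: provided.
Firm 1 (pledges 20, payoff 72): dropping to 0 → total 90, payoff 92. Profitable deviation.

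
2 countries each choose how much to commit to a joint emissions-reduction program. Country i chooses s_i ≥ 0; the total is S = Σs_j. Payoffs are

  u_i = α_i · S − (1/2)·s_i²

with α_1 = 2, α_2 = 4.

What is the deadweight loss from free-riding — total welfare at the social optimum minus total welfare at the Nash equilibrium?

Country i's FOC: ∂u_i/∂s_i = α_i − s_i = 0, so s_i* = α_i.
NE contributions = (2, 4); S = 6.
W^NE = (Σα)·S − ½Σα_i² = 6² − ½·20 = 26.
Planner sets s_i = Σα_j = 6 for every i, so S^SO = 2·6 = 12.
W^SO = (Σα)·S^SO − ½·2·(Σα)² = (2/2)·6² = 36.
Deadweight loss = W^SO − W^NE = 10.

10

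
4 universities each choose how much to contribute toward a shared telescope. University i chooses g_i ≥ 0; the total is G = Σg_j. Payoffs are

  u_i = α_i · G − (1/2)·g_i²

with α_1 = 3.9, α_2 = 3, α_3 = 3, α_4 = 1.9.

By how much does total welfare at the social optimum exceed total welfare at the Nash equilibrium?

University i's FOC: ∂u_i/∂g_i = α_i − g_i = 0, so g_i* = α_i.
NE contributions = (3.9, 3, 3, 1.9); G = 11.8.
W^NE = (Σα)·G − ½Σα_i² = 11.8² − ½·36.82 = 120.83.
Planner sets g_i = Σα_j = 11.8 for every i, so G^SO = 4·11.8 = 47.2.
W^SO = (Σα)·G^SO − ½·4·(Σα)² = (4/2)·11.8² = 278.48.
Deadweight loss = W^SO − W^NE = 157.65.

157.65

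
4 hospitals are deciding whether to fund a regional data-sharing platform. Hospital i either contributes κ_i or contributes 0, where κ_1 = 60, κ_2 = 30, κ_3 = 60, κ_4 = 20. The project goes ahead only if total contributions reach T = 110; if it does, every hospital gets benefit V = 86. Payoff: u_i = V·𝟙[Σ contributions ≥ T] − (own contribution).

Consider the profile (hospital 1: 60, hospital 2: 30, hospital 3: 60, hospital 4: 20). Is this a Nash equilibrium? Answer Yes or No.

No

Total = 170 ≥ 110: provided.
Hospital 1 (pledges 60, payoff 26): dropping to 0 → total 110, payoff 86. Profitable deviation.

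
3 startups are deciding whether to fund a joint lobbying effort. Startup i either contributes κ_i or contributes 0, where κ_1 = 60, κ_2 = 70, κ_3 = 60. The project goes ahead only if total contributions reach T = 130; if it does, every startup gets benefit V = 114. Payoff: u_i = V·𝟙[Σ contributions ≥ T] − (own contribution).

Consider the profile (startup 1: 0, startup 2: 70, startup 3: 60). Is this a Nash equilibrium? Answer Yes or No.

Total = 130 ≥ 130: provided.
Startup 1 (pledges 0, payoff 114): pledging 60 → total 190, payoff 54. No gain.
Startup 2 (pledges 70, payoff 44): dropping to 0 → total 60, payoff 0. No gain.
Startup 3 (pledges 60, payoff 54): dropping to 0 → total 70, payoff 0. No gain.

Yes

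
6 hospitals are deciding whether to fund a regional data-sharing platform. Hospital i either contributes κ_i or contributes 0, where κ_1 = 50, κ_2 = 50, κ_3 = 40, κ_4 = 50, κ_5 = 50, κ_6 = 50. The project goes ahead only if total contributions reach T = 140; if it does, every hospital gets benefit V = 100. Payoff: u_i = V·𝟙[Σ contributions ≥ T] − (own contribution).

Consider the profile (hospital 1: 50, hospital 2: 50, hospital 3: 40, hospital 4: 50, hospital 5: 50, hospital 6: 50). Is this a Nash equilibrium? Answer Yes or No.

No

Total = 290 ≥ 140: provided.
Hospital 1 (pledges 50, payoff 50): dropping to 0 → total 240, payoff 100. Profitable deviation.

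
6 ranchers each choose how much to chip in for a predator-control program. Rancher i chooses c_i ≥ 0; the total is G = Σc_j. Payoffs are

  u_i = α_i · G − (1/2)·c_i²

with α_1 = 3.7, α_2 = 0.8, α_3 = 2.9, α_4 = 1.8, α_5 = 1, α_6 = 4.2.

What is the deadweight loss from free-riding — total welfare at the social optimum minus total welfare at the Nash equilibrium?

437.03

Rancher i's FOC: ∂u_i/∂c_i = α_i − c_i = 0, so c_i* = α_i.
NE contributions = (3.7, 0.8, 2.9, 1.8, 1, 4.2); G = 14.4.
W^NE = (Σα)·G − ½Σα_i² = 14.4² − ½·44.62 = 185.05.
Planner sets c_i = Σα_j = 14.4 for every i, so G^SO = 6·14.4 = 86.4.
W^SO = (Σα)·G^SO − ½·6·(Σα)² = (6/2)·14.4² = 622.08.
Deadweight loss = W^SO − W^NE = 437.03.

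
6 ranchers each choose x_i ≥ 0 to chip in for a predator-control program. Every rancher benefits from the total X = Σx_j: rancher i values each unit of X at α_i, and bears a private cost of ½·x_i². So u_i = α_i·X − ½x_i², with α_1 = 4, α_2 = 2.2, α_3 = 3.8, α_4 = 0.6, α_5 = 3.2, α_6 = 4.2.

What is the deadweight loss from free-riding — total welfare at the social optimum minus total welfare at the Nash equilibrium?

679.76

Rancher i's FOC: ∂u_i/∂x_i = α_i − x_i = 0, so x_i* = α_i.
NE contributions = (4, 2.2, 3.8, 0.6, 3.2, 4.2); X = 18.
W^NE = (Σα)·X − ½Σα_i² = 18² − ½·63.52 = 292.24.
Planner sets x_i = Σα_j = 18 for every i, so X^SO = 6·18 = 108.
W^SO = (Σα)·X^SO − ½·6·(Σα)² = (6/2)·18² = 972.
Deadweight loss = W^SO − W^NE = 679.76.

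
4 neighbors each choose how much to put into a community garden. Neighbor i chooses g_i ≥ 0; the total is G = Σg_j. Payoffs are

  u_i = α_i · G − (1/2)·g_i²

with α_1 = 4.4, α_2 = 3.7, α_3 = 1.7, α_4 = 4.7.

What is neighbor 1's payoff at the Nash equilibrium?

54.12

Neighbor i's FOC: ∂u_i/∂g_i = α_i − g_i = 0, so g_i* = α_i.
NE contributions = (4.4, 3.7, 1.7, 4.7); G = 14.5.
u_1 = α_1·G − ½·(g_1)² = 4.4·14.5 − ½·4.4² = 54.12.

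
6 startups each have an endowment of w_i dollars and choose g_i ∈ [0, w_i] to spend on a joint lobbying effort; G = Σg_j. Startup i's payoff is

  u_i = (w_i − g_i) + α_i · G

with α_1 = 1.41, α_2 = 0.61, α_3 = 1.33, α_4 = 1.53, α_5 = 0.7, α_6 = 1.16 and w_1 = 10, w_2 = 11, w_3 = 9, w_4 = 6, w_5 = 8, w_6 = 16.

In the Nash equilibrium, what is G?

41

∂u_i/∂g_i = α_i − 1, so startup i contributes w_i if α_i > 1, else 0.
α_i > 1 for i ∈ {1, 3, 4, 6}; NE contributions (10, 0, 9, 6, 0, 16), G = 41.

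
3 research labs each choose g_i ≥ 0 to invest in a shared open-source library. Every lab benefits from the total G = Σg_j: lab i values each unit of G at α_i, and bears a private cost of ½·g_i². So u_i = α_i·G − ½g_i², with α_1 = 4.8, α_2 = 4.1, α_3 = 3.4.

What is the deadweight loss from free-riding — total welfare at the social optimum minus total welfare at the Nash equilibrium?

101.35

Lab i's FOC: ∂u_i/∂g_i = α_i − g_i = 0, so g_i* = α_i.
NE contributions = (4.8, 4.1, 3.4); G = 12.3.
W^NE = (Σα)·G − ½Σα_i² = 12.3² − ½·51.41 = 125.585.
Planner sets g_i = Σα_j = 12.3 for every i, so G^SO = 3·12.3 = 36.9.
W^SO = (Σα)·G^SO − ½·3·(Σα)² = (3/2)·12.3² = 226.935.
Deadweight loss = W^SO − W^NE = 101.35.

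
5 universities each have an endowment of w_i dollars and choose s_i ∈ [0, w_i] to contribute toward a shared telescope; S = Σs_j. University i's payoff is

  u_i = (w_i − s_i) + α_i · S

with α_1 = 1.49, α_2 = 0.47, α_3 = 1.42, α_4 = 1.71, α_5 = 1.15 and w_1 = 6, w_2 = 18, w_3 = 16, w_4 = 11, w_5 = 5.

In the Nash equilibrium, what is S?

38

∂u_i/∂s_i = α_i − 1, so university i contributes w_i if α_i > 1, else 0.
α_i > 1 for i ∈ {1, 3, 4, 5}; NE contributions (6, 0, 16, 11, 5), S = 38.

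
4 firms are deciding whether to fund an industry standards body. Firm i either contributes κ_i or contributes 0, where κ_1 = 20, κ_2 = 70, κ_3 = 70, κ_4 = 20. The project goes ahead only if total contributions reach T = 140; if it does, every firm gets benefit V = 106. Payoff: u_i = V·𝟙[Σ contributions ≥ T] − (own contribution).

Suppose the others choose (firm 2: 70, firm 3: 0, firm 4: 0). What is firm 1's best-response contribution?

0

Others' total = 70. Even contributing 20 gives 90 < 140: no benefit either way.
Best response: 0.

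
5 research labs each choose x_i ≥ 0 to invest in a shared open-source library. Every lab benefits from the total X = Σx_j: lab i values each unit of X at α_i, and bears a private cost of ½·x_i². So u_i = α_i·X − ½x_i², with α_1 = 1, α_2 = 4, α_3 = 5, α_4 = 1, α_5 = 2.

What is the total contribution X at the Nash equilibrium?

Lab i's FOC: ∂u_i/∂x_i = α_i − x_i = 0, so x_i* = α_i.
NE contributions = (1, 4, 5, 1, 2); X = 13.

13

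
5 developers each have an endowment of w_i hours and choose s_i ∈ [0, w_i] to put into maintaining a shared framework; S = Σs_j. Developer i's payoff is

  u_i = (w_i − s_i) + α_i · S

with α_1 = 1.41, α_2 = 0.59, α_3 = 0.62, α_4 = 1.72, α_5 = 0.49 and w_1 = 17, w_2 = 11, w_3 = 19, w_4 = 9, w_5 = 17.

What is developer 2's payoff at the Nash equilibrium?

26.34

∂u_i/∂s_i = α_i − 1, so developer i contributes w_i if α_i > 1, else 0.
α_i > 1 for i ∈ {1, 4}; NE contributions (17, 0, 0, 9, 0), S = 26.
u_2 = (11 − 0) + 0.59·26 = 26.34.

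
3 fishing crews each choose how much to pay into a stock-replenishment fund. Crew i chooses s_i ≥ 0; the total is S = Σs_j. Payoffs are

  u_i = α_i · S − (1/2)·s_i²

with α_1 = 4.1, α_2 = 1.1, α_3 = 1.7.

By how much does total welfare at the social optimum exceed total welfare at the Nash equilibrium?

Crew i's FOC: ∂u_i/∂s_i = α_i − s_i = 0, so s_i* = α_i.
NE contributions = (4.1, 1.1, 1.7); S = 6.9.
W^NE = (Σα)·S − ½Σα_i² = 6.9² − ½·20.91 = 37.155.
Planner sets s_i = Σα_j = 6.9 for every i, so S^SO = 3·6.9 = 20.7.
W^SO = (Σα)·S^SO − ½·3·(Σα)² = (3/2)·6.9² = 71.415.
Deadweight loss = W^SO − W^NE = 34.26.

34.26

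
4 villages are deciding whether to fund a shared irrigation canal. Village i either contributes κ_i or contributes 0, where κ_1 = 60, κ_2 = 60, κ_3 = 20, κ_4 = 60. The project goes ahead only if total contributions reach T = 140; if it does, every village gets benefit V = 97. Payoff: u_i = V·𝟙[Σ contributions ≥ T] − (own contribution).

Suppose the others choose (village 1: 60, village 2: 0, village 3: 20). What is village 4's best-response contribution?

Others' total = 80. Contributing 60 brings total to 140 ≥ 140: gain V − κ_4 = 37.
Best response: 60.

60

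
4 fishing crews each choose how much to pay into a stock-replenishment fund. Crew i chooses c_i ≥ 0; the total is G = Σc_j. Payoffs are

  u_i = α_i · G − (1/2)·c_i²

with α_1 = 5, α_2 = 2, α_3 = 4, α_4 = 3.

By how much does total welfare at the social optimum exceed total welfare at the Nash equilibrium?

223

Crew i's FOC: ∂u_i/∂c_i = α_i − c_i = 0, so c_i* = α_i.
NE contributions = (5, 2, 4, 3); G = 14.
W^NE = (Σα)·G − ½Σα_i² = 14² − ½·54 = 169.
Planner sets c_i = Σα_j = 14 for every i, so G^SO = 4·14 = 56.
W^SO = (Σα)·G^SO − ½·4·(Σα)² = (4/2)·14² = 392.
Deadweight loss = W^SO − W^NE = 223.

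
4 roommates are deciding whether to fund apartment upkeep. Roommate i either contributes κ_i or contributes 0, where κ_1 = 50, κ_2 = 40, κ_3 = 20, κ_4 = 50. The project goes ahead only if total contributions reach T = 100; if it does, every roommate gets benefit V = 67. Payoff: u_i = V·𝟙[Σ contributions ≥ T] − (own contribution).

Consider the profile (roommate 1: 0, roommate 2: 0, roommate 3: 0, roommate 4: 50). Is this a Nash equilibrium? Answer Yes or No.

No

Total = 50 < 100: not provided.
Roommate 1 (pledges 0, payoff 0): pledging 50 → total 100, payoff 17. Profitable deviation.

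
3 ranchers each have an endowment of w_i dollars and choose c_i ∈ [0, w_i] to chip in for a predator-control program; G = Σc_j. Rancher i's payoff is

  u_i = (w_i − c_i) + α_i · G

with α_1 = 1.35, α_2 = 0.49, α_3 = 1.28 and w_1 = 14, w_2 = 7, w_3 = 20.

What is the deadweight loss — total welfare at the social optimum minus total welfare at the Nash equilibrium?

14.84

∂u_i/∂c_i = α_i − 1, so rancher i contributes w_i if α_i > 1, else 0.
α_i > 1 for i ∈ {1, 3}; NE contributions (14, 0, 20), G = 34.
W^NE = Σw_i − G^NE + (Σα_i)·G^NE = 41 + 2.12·34 = 113.08.
Planner: ∂(Σu_j)/∂c_i = Σα_j − 1 = 2.12 > 0, so everyone contributes w_i; G^SO = 41, W^SO = 41 + 2.12·41 = 127.92.
Deadweight loss = 14.84.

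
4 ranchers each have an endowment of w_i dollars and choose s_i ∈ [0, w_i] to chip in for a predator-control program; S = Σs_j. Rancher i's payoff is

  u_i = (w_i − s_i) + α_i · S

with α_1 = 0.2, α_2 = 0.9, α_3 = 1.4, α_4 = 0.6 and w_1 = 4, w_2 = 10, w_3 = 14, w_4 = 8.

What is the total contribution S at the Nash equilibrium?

∂u_i/∂s_i = α_i − 1, so rancher i contributes w_i if α_i > 1, else 0.
α_i > 1 for i ∈ {3}; NE contributions (0, 0, 14, 0), S = 14.

14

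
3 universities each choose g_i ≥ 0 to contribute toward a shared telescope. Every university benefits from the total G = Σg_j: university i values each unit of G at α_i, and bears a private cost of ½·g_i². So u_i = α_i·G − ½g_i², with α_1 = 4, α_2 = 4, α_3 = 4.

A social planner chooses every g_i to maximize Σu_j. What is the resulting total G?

36

Planner FOC: ∂(Σu_j)/∂g_i = (Σα_j) − g_i = 0, so g_i^SO = Σα_j = 12 for every i; G^SO = 36.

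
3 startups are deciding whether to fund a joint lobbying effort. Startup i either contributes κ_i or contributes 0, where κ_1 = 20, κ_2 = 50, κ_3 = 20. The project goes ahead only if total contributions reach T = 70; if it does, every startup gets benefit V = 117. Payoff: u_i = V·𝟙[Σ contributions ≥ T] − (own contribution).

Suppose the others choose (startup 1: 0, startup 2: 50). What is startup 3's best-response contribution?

20

Others' total = 50. Contributing 20 brings total to 70 ≥ 70: gain V − κ_3 = 97.
Best response: 20.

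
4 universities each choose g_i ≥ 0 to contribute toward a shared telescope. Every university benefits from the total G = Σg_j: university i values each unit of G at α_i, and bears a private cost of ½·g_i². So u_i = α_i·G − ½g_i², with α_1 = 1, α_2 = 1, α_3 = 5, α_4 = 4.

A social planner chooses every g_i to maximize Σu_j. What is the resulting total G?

44

Planner FOC: ∂(Σu_j)/∂g_i = (Σα_j) − g_i = 0, so g_i^SO = Σα_j = 11 for every i; G^SO = 44.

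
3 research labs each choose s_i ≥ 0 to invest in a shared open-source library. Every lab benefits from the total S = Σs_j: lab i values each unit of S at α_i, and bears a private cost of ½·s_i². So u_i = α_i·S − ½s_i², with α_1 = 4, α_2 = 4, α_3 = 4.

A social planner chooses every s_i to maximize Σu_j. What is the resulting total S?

36

Planner FOC: ∂(Σu_j)/∂s_i = (Σα_j) − s_i = 0, so s_i^SO = Σα_j = 12 for every i; S^SO = 36.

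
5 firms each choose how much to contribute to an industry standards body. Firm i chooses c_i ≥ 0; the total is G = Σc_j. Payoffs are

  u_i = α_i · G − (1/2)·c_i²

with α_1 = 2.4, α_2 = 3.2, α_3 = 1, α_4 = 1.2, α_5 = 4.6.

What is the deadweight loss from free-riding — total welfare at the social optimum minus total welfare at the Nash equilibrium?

Firm i's FOC: ∂u_i/∂c_i = α_i − c_i = 0, so c_i* = α_i.
NE contributions = (2.4, 3.2, 1, 1.2, 4.6); G = 12.4.
W^NE = (Σα)·G − ½Σα_i² = 12.4² − ½·39.6 = 133.96.
Planner sets c_i = Σα_j = 12.4 for every i, so G^SO = 5·12.4 = 62.
W^SO = (Σα)·G^SO − ½·5·(Σα)² = (5/2)·12.4² = 384.4.
Deadweight loss = W^SO − W^NE = 250.44.

250.44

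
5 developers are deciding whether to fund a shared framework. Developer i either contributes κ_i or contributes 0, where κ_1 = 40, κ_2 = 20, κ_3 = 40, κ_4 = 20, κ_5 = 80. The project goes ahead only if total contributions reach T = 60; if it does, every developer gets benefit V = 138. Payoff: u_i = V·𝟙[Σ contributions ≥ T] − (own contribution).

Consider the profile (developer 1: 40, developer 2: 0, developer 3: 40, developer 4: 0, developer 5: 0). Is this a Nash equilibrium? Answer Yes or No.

Total = 80 ≥ 60: provided.
Developer 1 (pledges 40, payoff 98): dropping to 0 → total 40, payoff 0. No gain.
Developer 2 (pledges 0, payoff 138): pledging 20 → total 100, payoff 118. No gain.
Developer 3 (pledges 40, payoff 98): dropping to 0 → total 40, payoff 0. No gain.
Developer 4 (pledges 0, payoff 138): pledging 20 → total 100, payoff 118. No gain.
Developer 5 (pledges 0, payoff 138): pledging 80 → total 160, payoff 58. No gain.

Yes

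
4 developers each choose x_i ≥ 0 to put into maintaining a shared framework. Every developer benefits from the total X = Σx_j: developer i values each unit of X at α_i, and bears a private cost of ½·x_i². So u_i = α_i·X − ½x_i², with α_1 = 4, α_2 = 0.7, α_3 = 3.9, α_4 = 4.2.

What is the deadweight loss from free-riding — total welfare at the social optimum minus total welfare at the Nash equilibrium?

188.51

Developer i's FOC: ∂u_i/∂x_i = α_i − x_i = 0, so x_i* = α_i.
NE contributions = (4, 0.7, 3.9, 4.2); X = 12.8.
W^NE = (Σα)·X − ½Σα_i² = 12.8² − ½·49.34 = 139.17.
Planner sets x_i = Σα_j = 12.8 for every i, so X^SO = 4·12.8 = 51.2.
W^SO = (Σα)·X^SO − ½·4·(Σα)² = (4/2)·12.8² = 327.68.
Deadweight loss = W^SO − W^NE = 188.51.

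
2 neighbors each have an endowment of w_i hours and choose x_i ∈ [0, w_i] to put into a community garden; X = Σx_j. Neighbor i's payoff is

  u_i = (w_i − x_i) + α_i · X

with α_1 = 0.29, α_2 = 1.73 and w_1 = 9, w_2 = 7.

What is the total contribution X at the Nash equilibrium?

∂u_i/∂x_i = α_i − 1, so neighbor i contributes w_i if α_i > 1, else 0.
α_i > 1 for i ∈ {2}; NE contributions (0, 7), X = 7.

7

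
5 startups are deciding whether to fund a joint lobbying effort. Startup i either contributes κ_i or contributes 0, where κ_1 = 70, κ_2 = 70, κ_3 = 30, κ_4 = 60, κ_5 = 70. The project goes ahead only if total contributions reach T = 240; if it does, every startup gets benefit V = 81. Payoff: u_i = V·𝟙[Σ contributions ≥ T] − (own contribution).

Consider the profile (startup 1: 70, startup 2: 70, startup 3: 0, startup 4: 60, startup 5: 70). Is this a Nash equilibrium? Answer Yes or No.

Total = 270 ≥ 240: provided.
Startup 1 (pledges 70, payoff 11): dropping to 0 → total 200, payoff 0. No gain.
Startup 2 (pledges 70, payoff 11): dropping to 0 → total 200, payoff 0. No gain.
Startup 3 (pledges 0, payoff 81): pledging 30 → total 300, payoff 51. No gain.
Startup 4 (pledges 60, payoff 21): dropping to 0 → total 210, payoff 0. No gain.
Startup 5 (pledges 70, payoff 11): dropping to 0 → total 200, payoff 0. No gain.

Yes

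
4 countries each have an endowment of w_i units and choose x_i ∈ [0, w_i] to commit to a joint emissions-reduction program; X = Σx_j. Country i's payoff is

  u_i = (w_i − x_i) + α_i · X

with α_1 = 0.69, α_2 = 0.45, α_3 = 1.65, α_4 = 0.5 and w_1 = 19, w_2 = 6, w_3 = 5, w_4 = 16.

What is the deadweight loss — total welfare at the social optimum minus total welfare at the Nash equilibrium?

93.89

∂u_i/∂x_i = α_i − 1, so country i contributes w_i if α_i > 1, else 0.
α_i > 1 for i ∈ {3}; NE contributions (0, 0, 5, 0), X = 5.
W^NE = Σw_i − X^NE + (Σα_i)·X^NE = 46 + 2.29·5 = 57.45.
Planner: ∂(Σu_j)/∂x_i = Σα_j − 1 = 2.29 > 0, so everyone contributes w_i; X^SO = 46, W^SO = 46 + 2.29·46 = 151.34.
Deadweight loss = 93.89.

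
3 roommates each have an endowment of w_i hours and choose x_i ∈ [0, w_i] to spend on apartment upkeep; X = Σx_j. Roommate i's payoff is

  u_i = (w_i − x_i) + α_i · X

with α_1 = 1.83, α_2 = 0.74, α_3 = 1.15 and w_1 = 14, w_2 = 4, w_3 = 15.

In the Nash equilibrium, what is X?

29

∂u_i/∂x_i = α_i − 1, so roommate i contributes w_i if α_i > 1, else 0.
α_i > 1 for i ∈ {1, 3}; NE contributions (14, 0, 15), X = 29.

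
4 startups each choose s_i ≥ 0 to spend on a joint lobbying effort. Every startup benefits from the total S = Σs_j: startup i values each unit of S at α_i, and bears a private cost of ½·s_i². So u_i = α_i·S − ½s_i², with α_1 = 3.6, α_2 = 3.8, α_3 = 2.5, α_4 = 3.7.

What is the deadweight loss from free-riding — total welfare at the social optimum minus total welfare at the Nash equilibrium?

Startup i's FOC: ∂u_i/∂s_i = α_i − s_i = 0, so s_i* = α_i.
NE contributions = (3.6, 3.8, 2.5, 3.7); S = 13.6.
W^NE = (Σα)·S − ½Σα_i² = 13.6² − ½·47.34 = 161.29.
Planner sets s_i = Σα_j = 13.6 for every i, so S^SO = 4·13.6 = 54.4.
W^SO = (Σα)·S^SO − ½·4·(Σα)² = (4/2)·13.6² = 369.92.
Deadweight loss = W^SO − W^NE = 208.63.

208.63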